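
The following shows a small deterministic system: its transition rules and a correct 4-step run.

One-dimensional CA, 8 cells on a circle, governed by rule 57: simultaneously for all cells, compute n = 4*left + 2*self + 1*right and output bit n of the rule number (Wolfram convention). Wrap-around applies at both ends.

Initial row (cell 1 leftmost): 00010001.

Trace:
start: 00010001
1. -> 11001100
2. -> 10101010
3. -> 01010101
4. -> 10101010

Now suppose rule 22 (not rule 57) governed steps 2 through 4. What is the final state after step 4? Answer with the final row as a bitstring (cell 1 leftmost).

00110011

(re-executing steps 2..4 under rule 22; state before step 2: 11001100)
2. -> 00110011
3. -> 11001100
4. -> 00110011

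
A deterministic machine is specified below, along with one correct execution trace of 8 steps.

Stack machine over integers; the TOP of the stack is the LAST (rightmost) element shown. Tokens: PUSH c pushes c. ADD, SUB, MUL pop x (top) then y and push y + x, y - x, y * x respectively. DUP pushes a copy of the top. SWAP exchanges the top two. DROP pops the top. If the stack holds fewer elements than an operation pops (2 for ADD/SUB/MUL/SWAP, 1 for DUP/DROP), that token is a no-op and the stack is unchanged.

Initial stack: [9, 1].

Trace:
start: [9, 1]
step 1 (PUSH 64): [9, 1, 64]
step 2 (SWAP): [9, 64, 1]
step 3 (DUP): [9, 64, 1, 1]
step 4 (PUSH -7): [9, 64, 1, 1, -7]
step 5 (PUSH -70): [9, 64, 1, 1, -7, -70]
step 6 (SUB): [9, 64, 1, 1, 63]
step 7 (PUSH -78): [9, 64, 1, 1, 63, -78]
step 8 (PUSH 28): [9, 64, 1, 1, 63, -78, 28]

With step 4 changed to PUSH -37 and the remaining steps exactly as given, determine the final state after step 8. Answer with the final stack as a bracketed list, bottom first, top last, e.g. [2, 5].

[9, 64, 1, 1, 33, -78, 28]

(re-executing from step 4 with the substitution; state before step 4: [9, 64, 1, 1])
step 4 (PUSH -37): [9, 64, 1, 1, -37]
step 5 (PUSH -70): [9, 64, 1, 1, -37, -70]
step 6 (SUB): [9, 64, 1, 1, 33]
step 7 (PUSH -78): [9, 64, 1, 1, 33, -78]
step 8 (PUSH 28): [9, 64, 1, 1, 33, -78, 28]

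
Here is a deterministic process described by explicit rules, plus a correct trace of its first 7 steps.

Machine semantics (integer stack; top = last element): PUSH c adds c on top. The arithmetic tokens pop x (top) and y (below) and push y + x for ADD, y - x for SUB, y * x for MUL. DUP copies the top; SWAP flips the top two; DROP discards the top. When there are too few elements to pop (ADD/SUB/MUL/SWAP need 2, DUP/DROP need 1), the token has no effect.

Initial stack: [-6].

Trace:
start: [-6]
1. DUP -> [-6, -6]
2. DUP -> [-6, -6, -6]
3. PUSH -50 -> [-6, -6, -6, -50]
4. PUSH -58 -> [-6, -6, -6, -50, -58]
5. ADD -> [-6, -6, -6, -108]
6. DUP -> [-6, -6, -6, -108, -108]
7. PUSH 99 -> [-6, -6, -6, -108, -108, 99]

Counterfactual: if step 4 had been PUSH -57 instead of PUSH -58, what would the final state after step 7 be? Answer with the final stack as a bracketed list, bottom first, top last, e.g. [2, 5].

[-6, -6, -6, -107, -107, 99]

(re-executing from step 4 with the substitution; state before step 4: [-6, -6, -6, -50])
4. PUSH -57 -> [-6, -6, -6, -50, -57]
5. ADD -> [-6, -6, -6, -107]
6. DUP -> [-6, -6, -6, -107, -107]
7. PUSH 99 -> [-6, -6, -6, -107, -107, 99]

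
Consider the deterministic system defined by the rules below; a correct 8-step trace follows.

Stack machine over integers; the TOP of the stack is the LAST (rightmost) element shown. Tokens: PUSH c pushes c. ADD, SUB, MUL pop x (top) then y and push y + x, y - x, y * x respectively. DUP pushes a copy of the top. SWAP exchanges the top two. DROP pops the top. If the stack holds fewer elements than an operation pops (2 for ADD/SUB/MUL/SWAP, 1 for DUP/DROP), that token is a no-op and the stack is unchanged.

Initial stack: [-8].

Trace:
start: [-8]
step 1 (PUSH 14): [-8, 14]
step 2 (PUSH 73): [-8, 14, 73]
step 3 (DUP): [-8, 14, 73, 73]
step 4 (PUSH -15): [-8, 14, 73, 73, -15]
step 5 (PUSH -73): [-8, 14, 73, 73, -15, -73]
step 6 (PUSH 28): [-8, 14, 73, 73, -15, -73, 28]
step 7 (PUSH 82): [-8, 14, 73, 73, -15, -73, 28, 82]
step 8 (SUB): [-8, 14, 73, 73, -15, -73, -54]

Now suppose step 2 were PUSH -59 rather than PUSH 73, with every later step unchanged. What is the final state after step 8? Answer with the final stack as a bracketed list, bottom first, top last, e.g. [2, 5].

(re-executing from step 2 with the substitution; state before step 2: [-8, 14])
step 2 (PUSH -59): [-8, 14, -59]
step 3 (DUP): [-8, 14, -59, -59]
step 4 (PUSH -15): [-8, 14, -59, -59, -15]
step 5 (PUSH -73): [-8, 14, -59, -59, -15, -73]
step 6 (PUSH 28): [-8, 14, -59, -59, -15, -73, 28]
step 7 (PUSH 82): [-8, 14, -59, -59, -15, -73, 28, 82]
step 8 (SUB): [-8, 14, -59, -59, -15, -73, -54]

[-8, 14, -59, -59, -15, -73, -54]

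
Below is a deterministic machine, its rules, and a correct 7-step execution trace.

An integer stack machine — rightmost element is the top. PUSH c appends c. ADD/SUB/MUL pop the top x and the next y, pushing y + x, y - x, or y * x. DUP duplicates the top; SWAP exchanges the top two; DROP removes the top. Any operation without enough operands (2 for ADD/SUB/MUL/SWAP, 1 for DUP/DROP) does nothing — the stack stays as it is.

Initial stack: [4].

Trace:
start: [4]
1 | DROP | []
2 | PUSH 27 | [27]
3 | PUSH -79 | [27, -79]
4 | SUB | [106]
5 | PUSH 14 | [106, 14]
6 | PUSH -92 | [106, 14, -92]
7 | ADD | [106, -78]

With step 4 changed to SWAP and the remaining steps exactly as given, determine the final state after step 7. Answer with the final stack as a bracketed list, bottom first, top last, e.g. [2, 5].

[-79, 27, -78]

(re-executing from step 4 with the substitution; state before step 4: [27, -79])
4 | SWAP | [-79, 27]
5 | PUSH 14 | [-79, 27, 14]
6 | PUSH -92 | [-79, 27, 14, -92]
7 | ADD | [-79, 27, -78]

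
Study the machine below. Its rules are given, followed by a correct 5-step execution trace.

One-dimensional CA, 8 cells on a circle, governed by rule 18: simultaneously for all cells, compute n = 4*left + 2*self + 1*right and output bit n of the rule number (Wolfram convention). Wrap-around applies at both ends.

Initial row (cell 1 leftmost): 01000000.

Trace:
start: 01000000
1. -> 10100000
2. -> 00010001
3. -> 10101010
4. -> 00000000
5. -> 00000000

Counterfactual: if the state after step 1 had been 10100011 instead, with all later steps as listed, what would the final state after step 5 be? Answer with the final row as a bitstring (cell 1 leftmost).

state after step 1 := 10100011
2. -> 00010100
3. -> 00100010
4. -> 01010101
5. -> 00000000

00000000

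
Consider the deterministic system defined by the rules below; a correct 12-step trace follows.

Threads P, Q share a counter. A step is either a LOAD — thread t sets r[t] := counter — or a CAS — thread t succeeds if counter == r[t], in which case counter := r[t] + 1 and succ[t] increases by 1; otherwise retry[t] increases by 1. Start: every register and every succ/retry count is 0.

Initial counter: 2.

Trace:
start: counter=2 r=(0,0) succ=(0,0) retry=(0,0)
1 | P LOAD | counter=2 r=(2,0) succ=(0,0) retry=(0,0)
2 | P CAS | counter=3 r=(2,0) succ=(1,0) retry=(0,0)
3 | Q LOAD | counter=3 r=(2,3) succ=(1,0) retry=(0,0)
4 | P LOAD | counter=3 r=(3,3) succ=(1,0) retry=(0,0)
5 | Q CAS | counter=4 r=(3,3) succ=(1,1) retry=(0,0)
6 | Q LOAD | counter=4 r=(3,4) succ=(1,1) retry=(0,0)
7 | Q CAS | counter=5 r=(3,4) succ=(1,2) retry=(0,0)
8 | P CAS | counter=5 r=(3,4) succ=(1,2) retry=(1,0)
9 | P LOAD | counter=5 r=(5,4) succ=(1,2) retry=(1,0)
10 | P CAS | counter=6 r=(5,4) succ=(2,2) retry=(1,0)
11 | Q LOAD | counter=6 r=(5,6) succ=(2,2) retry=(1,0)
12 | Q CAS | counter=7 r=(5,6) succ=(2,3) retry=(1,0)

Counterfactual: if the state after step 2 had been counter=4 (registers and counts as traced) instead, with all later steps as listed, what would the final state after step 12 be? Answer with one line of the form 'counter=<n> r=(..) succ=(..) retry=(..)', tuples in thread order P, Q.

state after step 2 := counter=4 r=(2,0) succ=(1,0) retry=(0,0)
3 | Q LOAD | counter=4 r=(2,4) succ=(1,0) retry=(0,0)
4 | P LOAD | counter=4 r=(4,4) succ=(1,0) retry=(0,0)
5 | Q CAS | counter=5 r=(4,4) succ=(1,1) retry=(0,0)
6 | Q LOAD | counter=5 r=(4,5) succ=(1,1) retry=(0,0)
7 | Q CAS | counter=6 r=(4,5) succ=(1,2) retry=(0,0)
8 | P CAS | counter=6 r=(4,5) succ=(1,2) retry=(1,0)
9 | P LOAD | counter=6 r=(6,5) succ=(1,2) retry=(1,0)
10 | P CAS | counter=7 r=(6,5) succ=(2,2) retry=(1,0)
11 | Q LOAD | counter=7 r=(6,7) succ=(2,2) retry=(1,0)
12 | Q CAS | counter=8 r=(6,7) succ=(2,3) retry=(1,0)

counter=8 r=(6,7) succ=(2,3) retry=(1,0)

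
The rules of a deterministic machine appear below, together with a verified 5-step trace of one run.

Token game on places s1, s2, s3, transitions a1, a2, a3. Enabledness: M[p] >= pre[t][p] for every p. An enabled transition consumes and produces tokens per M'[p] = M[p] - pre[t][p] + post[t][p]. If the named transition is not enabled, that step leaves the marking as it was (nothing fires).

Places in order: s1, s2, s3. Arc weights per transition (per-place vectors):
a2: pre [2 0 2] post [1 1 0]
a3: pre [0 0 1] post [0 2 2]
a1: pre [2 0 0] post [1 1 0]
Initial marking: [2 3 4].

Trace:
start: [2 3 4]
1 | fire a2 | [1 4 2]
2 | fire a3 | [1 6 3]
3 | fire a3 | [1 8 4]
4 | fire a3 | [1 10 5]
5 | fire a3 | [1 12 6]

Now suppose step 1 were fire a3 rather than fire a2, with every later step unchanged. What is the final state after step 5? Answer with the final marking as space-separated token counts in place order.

(re-executing from step 1 with the substitution; state before step 1: [2 3 4])
1 | fire a3 | [2 5 5]
2 | fire a3 | [2 7 6]
3 | fire a3 | [2 9 7]
4 | fire a3 | [2 11 8]
5 | fire a3 | [2 13 9]

2 13 9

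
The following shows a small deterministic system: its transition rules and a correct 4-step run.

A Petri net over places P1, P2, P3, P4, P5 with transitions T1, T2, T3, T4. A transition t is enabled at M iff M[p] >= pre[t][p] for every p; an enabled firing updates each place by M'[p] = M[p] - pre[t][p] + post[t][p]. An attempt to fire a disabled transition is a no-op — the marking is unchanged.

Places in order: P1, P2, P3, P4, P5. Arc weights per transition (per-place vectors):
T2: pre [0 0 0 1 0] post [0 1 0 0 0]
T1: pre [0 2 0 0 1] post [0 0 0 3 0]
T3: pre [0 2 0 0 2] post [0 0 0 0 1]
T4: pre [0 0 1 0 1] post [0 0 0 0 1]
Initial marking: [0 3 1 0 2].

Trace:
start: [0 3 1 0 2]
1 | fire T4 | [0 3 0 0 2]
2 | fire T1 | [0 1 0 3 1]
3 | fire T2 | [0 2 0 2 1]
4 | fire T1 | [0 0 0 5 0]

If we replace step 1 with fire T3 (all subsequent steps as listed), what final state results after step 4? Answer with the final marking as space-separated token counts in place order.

0 1 1 0 1

(re-executing from step 1 with the substitution; state before step 1: [0 3 1 0 2])
1 | fire T3 | [0 1 1 0 1]
2 | fire T1 | [0 1 1 0 1]
3 | fire T2 | [0 1 1 0 1]
4 | fire T1 | [0 1 1 0 1]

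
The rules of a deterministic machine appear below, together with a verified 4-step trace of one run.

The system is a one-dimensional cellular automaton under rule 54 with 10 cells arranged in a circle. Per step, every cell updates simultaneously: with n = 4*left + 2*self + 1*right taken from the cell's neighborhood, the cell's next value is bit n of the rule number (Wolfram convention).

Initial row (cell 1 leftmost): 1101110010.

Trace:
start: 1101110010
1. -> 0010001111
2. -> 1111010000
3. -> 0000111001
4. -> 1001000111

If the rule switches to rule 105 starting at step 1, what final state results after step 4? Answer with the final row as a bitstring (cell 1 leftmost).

(re-executing steps 1..4 under rule 105; state before step 1: 1101110010)
1. -> 1111010001
2. -> 0001100101
3. -> 0101100010
4. -> 0011101000

0011101000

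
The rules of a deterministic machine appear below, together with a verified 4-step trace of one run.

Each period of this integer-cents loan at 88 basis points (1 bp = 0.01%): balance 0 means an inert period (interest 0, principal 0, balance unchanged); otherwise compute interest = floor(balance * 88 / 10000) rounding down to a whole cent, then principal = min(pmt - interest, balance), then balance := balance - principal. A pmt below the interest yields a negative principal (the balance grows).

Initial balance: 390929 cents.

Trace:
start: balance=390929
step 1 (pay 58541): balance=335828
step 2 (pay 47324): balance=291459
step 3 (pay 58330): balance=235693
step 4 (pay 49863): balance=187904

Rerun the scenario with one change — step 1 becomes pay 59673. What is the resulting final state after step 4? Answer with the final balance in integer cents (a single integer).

(re-executing from step 1 with the substitution; state before step 1: balance=390929)
step 1 (pay 59673): balance=334696
step 2 (pay 47324): balance=290317
step 3 (pay 58330): balance=234541
step 4 (pay 49863): balance=186741

186741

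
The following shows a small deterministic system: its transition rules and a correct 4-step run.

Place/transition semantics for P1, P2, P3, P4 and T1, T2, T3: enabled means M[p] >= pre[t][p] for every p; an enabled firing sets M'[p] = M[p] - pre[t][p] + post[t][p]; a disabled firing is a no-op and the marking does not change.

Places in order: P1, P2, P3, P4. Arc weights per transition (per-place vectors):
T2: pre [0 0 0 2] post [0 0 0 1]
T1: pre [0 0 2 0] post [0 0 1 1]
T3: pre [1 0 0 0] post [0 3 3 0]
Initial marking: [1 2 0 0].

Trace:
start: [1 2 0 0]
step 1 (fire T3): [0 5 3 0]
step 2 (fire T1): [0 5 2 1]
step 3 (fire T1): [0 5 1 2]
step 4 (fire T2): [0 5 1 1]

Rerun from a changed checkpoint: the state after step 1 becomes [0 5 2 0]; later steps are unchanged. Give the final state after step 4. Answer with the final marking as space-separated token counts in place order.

0 5 1 1

state after step 1 := [0 5 2 0]
step 2 (fire T1): [0 5 1 1]
step 3 (fire T1): [0 5 1 1]
step 4 (fire T2): [0 5 1 1]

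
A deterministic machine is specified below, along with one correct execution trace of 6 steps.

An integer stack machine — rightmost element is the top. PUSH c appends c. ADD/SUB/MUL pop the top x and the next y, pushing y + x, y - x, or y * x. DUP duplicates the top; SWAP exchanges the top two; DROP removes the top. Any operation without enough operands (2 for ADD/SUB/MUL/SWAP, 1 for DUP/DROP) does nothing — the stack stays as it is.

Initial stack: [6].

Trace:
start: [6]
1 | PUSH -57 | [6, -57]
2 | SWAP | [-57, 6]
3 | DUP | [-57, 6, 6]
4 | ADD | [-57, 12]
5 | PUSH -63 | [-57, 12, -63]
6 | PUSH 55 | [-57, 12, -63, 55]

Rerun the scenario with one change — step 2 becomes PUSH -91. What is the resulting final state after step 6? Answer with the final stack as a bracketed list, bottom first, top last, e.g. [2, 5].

[6, -57, -182, -63, 55]

(re-executing from step 2 with the substitution; state before step 2: [6, -57])
2 | PUSH -91 | [6, -57, -91]
3 | DUP | [6, -57, -91, -91]
4 | ADD | [6, -57, -182]
5 | PUSH -63 | [6, -57, -182, -63]
6 | PUSH 55 | [6, -57, -182, -63, 55]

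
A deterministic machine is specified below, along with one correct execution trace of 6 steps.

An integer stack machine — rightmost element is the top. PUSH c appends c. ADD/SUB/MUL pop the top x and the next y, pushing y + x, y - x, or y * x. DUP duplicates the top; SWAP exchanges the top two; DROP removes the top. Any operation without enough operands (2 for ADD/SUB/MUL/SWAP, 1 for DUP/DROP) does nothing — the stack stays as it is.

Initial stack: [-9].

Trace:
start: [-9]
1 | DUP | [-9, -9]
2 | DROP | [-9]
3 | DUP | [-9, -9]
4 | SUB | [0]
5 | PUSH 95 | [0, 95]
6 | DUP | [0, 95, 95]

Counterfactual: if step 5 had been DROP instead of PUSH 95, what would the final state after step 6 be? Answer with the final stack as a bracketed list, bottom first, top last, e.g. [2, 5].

(re-executing from step 5 with the substitution; state before step 5: [0])
5 | DROP | []
6 | DUP | []

[]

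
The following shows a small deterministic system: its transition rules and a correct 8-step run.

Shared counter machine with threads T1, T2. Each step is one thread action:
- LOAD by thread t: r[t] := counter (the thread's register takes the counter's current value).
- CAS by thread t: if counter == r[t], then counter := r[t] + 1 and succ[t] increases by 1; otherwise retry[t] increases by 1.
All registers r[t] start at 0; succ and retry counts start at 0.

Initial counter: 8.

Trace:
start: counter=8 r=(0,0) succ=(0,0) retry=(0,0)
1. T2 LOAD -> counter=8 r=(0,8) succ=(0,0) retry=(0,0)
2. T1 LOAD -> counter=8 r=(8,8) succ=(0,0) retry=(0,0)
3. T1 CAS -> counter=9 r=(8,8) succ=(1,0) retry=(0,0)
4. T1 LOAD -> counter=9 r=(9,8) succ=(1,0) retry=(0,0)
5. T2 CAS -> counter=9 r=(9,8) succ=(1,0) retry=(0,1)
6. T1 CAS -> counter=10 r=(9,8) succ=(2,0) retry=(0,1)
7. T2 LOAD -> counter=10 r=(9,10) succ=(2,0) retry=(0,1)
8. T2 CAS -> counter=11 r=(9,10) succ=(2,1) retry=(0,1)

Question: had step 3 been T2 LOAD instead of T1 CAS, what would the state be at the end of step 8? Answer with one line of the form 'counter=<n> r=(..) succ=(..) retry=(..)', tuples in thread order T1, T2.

counter=10 r=(8,9) succ=(0,2) retry=(1,0)

(re-executing from step 3 with the substitution; state before step 3: counter=8 r=(8,8) succ=(0,0) retry=(0,0))
3. T2 LOAD -> counter=8 r=(8,8) succ=(0,0) retry=(0,0)
4. T1 LOAD -> counter=8 r=(8,8) succ=(0,0) retry=(0,0)
5. T2 CAS -> counter=9 r=(8,8) succ=(0,1) retry=(0,0)
6. T1 CAS -> counter=9 r=(8,8) succ=(0,1) retry=(1,0)
7. T2 LOAD -> counter=9 r=(8,9) succ=(0,1) retry=(1,0)
8. T2 CAS -> counter=10 r=(8,9) succ=(0,2) retry=(1,0)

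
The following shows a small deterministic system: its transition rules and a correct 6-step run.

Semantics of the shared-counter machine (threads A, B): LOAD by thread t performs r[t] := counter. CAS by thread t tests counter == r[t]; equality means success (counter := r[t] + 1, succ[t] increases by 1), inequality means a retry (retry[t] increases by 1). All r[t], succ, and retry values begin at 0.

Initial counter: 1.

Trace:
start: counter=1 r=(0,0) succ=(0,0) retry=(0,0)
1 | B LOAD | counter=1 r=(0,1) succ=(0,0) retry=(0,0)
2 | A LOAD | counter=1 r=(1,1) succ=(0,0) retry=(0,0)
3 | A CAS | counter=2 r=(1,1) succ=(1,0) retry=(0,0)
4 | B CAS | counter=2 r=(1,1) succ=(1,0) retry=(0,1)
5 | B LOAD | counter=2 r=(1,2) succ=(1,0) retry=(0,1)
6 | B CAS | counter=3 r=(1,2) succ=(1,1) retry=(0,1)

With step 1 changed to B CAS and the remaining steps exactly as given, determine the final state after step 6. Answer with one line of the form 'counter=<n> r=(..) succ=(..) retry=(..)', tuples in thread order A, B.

(re-executing from step 1 with the substitution; state before step 1: counter=1 r=(0,0) succ=(0,0) retry=(0,0))
1 | B CAS | counter=1 r=(0,0) succ=(0,0) retry=(0,1)
2 | A LOAD | counter=1 r=(1,0) succ=(0,0) retry=(0,1)
3 | A CAS | counter=2 r=(1,0) succ=(1,0) retry=(0,1)
4 | B CAS | counter=2 r=(1,0) succ=(1,0) retry=(0,2)
5 | B LOAD | counter=2 r=(1,2) succ=(1,0) retry=(0,2)
6 | B CAS | counter=3 r=(1,2) succ=(1,1) retry=(0,2)

counter=3 r=(1,2) succ=(1,1) retry=(0,2)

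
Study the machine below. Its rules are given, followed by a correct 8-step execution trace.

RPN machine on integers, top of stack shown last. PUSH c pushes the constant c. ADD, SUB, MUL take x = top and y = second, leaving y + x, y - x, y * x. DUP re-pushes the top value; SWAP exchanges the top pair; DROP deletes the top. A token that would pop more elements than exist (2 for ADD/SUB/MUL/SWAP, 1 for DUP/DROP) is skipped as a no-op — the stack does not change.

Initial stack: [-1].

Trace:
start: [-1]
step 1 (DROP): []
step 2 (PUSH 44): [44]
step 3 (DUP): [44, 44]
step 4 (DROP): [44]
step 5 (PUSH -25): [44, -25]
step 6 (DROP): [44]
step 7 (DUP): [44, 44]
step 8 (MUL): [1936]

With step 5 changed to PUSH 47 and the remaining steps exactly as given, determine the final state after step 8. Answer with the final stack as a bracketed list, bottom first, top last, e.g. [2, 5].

(re-executing from step 5 with the substitution; state before step 5: [44])
step 5 (PUSH 47): [44, 47]
step 6 (DROP): [44]
step 7 (DUP): [44, 44]
step 8 (MUL): [1936]

[1936]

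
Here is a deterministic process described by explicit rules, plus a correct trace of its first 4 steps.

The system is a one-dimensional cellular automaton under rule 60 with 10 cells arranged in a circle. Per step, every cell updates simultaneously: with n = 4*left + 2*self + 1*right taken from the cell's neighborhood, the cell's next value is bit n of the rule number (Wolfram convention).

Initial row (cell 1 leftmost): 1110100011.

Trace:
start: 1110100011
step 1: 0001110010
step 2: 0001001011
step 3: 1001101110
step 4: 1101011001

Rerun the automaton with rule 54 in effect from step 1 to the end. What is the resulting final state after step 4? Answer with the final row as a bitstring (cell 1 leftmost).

1000111011

(re-executing steps 1..4 under rule 54; state before step 1: 1110100011)
step 1: 0001110100
step 2: 0010001110
step 3: 0111010001
step 4: 1000111011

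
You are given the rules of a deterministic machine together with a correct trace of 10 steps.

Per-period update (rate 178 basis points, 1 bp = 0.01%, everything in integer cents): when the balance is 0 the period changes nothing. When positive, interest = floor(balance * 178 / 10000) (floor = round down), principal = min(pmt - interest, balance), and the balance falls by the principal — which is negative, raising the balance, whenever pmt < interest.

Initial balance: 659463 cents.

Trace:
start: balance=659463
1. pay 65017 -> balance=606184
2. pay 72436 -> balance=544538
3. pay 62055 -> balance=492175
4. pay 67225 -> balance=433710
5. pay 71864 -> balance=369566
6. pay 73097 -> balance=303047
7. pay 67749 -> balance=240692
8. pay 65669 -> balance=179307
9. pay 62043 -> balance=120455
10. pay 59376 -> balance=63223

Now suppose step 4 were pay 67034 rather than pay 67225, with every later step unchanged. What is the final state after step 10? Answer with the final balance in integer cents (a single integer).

63433

(re-executing from step 4 with the substitution; state before step 4: balance=492175)
4. pay 67034 -> balance=433901
5. pay 71864 -> balance=369760
6. pay 73097 -> balance=303244
7. pay 67749 -> balance=240892
8. pay 65669 -> balance=179510
9. pay 62043 -> balance=120662
10. pay 59376 -> balance=63433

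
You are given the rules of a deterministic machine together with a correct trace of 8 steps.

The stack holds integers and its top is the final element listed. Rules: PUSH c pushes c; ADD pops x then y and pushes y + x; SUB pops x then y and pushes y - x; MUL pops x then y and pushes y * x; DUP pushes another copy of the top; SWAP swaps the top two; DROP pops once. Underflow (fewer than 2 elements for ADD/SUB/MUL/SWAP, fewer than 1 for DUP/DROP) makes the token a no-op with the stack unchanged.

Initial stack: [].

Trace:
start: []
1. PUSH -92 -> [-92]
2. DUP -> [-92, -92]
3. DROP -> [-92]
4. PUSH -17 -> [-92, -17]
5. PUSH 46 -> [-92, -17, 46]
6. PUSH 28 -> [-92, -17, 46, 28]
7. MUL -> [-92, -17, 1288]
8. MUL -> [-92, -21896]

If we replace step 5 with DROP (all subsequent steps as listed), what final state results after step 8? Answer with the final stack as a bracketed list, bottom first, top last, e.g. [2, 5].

(re-executing from step 5 with the substitution; state before step 5: [-92, -17])
5. DROP -> [-92]
6. PUSH 28 -> [-92, 28]
7. MUL -> [-2576]
8. MUL -> [-2576]

[-2576]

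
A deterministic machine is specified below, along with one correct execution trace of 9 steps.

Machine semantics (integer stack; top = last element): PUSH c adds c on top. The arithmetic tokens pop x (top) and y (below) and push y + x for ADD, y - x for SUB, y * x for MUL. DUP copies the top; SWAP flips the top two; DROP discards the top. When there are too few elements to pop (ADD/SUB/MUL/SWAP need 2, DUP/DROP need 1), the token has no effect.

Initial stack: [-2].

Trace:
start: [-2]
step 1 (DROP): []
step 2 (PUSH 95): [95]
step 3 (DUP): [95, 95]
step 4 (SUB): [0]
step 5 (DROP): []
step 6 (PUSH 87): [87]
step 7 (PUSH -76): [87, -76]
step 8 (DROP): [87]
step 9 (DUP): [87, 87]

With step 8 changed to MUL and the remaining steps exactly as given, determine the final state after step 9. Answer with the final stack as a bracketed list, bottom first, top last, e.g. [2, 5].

(re-executing from step 8 with the substitution; state before step 8: [87, -76])
step 8 (MUL): [-6612]
step 9 (DUP): [-6612, -6612]

[-6612, -6612]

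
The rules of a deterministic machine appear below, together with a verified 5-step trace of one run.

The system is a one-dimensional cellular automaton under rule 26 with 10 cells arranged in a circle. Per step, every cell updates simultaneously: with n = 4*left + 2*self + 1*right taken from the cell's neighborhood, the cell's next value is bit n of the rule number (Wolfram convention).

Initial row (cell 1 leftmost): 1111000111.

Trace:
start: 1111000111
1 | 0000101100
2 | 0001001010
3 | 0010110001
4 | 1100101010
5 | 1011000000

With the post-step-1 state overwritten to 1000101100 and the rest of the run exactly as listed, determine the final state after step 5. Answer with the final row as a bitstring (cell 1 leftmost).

state after step 1 := 1000101100
2 | 0101001011
3 | 0000110010
4 | 0001101101
5 | 1011001000

1011001000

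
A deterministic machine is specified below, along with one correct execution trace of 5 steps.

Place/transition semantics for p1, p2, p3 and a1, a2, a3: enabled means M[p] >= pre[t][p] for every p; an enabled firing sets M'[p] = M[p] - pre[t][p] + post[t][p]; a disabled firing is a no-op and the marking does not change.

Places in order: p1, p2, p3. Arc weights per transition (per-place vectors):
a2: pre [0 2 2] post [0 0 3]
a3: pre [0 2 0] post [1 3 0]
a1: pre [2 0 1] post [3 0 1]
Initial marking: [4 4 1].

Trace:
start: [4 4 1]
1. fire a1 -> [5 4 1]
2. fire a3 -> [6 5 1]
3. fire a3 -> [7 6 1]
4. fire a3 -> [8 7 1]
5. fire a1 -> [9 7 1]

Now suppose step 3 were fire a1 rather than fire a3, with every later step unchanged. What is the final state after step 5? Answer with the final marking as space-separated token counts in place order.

9 6 1

(re-executing from step 3 with the substitution; state before step 3: [6 5 1])
3. fire a1 -> [7 5 1]
4. fire a3 -> [8 6 1]
5. fire a1 -> [9 6 1]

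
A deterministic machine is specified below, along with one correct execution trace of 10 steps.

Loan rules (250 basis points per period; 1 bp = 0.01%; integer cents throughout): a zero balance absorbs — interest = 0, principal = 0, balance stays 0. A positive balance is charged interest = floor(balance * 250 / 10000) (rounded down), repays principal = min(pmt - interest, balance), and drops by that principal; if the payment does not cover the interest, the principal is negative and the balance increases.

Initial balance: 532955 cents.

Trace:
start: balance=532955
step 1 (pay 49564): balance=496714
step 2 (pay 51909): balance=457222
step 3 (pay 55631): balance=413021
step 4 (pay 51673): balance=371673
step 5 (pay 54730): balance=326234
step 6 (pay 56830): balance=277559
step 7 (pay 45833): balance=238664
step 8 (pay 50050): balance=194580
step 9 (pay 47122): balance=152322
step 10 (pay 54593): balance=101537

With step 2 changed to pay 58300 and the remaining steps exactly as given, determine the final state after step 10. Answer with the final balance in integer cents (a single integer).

(re-executing from step 2 with the substitution; state before step 2: balance=496714)
step 2 (pay 58300): balance=450831
step 3 (pay 55631): balance=406470
step 4 (pay 51673): balance=364958
step 5 (pay 54730): balance=319351
step 6 (pay 56830): balance=270504
step 7 (pay 45833): balance=231433
step 8 (pay 50050): balance=187168
step 9 (pay 47122): balance=144725
step 10 (pay 54593): balance=93750

93750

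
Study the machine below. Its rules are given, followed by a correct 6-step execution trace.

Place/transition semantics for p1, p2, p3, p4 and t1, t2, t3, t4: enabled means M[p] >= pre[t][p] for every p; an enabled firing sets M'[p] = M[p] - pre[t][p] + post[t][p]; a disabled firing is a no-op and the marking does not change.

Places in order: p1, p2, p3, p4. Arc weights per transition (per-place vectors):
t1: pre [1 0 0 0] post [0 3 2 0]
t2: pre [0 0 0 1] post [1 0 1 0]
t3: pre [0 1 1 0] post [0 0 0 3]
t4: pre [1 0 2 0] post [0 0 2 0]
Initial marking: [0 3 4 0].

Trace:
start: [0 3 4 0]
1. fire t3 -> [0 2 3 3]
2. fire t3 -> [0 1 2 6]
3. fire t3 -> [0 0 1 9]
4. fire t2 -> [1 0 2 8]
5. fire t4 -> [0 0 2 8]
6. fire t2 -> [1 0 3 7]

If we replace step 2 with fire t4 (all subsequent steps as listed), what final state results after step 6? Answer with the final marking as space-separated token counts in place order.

1 1 4 4

(re-executing from step 2 with the substitution; state before step 2: [0 2 3 3])
2. fire t4 -> [0 2 3 3]
3. fire t3 -> [0 1 2 6]
4. fire t2 -> [1 1 3 5]
5. fire t4 -> [0 1 3 5]
6. fire t2 -> [1 1 4 4]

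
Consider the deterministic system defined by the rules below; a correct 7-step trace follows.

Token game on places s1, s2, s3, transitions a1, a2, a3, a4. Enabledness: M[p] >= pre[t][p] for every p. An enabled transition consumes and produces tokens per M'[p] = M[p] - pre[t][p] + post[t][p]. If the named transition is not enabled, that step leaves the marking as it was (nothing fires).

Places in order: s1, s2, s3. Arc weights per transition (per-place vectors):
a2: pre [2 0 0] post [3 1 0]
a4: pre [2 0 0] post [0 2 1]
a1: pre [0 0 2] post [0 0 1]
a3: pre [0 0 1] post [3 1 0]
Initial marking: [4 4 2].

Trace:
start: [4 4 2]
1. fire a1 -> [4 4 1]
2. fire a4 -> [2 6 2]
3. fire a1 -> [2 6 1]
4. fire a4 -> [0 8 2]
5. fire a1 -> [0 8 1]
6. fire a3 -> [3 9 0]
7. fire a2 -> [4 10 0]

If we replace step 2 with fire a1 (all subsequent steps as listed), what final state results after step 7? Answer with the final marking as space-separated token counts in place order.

(re-executing from step 2 with the substitution; state before step 2: [4 4 1])
2. fire a1 -> [4 4 1]
3. fire a1 -> [4 4 1]
4. fire a4 -> [2 6 2]
5. fire a1 -> [2 6 1]
6. fire a3 -> [5 7 0]
7. fire a2 -> [6 8 0]

6 8 0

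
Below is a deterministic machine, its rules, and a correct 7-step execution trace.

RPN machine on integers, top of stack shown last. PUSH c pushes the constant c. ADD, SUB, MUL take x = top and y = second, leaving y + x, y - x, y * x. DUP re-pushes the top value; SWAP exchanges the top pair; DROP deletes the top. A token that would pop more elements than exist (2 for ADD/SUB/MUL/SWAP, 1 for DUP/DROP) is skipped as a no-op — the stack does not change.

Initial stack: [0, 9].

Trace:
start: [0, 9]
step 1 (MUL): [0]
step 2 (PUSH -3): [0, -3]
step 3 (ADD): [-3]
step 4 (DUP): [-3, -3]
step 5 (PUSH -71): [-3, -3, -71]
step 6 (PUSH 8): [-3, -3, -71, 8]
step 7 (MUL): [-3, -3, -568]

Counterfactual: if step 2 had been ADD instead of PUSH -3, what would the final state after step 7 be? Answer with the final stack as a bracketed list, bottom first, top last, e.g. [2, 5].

[0, 0, -568]

(re-executing from step 2 with the substitution; state before step 2: [0])
step 2 (ADD): [0]
step 3 (ADD): [0]
step 4 (DUP): [0, 0]
step 5 (PUSH -71): [0, 0, -71]
step 6 (PUSH 8): [0, 0, -71, 8]
step 7 (MUL): [0, 0, -568]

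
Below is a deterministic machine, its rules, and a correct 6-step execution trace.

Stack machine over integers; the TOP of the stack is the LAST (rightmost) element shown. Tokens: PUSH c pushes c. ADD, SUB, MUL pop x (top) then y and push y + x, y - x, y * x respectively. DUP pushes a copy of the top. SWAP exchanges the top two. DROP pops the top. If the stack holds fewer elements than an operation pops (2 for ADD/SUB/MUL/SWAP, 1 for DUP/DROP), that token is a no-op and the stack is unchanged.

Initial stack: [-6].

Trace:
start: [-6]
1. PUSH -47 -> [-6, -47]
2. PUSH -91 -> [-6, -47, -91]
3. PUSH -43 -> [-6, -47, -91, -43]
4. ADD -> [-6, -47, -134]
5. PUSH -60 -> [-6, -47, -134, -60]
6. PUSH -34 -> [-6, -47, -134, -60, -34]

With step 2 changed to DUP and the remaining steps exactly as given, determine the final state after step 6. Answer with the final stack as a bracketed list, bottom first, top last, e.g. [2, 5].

[-6, -47, -90, -60, -34]

(re-executing from step 2 with the substitution; state before step 2: [-6, -47])
2. DUP -> [-6, -47, -47]
3. PUSH -43 -> [-6, -47, -47, -43]
4. ADD -> [-6, -47, -90]
5. PUSH -60 -> [-6, -47, -90, -60]
6. PUSH -34 -> [-6, -47, -90, -60, -34]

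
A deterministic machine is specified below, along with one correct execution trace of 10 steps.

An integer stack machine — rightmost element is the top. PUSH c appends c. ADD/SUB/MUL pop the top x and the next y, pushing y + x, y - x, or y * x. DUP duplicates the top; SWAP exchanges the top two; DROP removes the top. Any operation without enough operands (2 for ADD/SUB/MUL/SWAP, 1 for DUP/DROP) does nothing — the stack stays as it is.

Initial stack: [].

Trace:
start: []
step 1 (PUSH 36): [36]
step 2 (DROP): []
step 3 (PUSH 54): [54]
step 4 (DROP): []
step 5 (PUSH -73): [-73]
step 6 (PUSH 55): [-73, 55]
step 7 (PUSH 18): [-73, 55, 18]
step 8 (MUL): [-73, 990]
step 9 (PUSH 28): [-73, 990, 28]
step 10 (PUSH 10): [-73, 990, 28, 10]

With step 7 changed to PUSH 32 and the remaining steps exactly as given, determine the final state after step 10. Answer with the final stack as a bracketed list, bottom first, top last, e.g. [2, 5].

(re-executing from step 7 with the substitution; state before step 7: [-73, 55])
step 7 (PUSH 32): [-73, 55, 32]
step 8 (MUL): [-73, 1760]
step 9 (PUSH 28): [-73, 1760, 28]
step 10 (PUSH 10): [-73, 1760, 28, 10]

[-73, 1760, 28, 10]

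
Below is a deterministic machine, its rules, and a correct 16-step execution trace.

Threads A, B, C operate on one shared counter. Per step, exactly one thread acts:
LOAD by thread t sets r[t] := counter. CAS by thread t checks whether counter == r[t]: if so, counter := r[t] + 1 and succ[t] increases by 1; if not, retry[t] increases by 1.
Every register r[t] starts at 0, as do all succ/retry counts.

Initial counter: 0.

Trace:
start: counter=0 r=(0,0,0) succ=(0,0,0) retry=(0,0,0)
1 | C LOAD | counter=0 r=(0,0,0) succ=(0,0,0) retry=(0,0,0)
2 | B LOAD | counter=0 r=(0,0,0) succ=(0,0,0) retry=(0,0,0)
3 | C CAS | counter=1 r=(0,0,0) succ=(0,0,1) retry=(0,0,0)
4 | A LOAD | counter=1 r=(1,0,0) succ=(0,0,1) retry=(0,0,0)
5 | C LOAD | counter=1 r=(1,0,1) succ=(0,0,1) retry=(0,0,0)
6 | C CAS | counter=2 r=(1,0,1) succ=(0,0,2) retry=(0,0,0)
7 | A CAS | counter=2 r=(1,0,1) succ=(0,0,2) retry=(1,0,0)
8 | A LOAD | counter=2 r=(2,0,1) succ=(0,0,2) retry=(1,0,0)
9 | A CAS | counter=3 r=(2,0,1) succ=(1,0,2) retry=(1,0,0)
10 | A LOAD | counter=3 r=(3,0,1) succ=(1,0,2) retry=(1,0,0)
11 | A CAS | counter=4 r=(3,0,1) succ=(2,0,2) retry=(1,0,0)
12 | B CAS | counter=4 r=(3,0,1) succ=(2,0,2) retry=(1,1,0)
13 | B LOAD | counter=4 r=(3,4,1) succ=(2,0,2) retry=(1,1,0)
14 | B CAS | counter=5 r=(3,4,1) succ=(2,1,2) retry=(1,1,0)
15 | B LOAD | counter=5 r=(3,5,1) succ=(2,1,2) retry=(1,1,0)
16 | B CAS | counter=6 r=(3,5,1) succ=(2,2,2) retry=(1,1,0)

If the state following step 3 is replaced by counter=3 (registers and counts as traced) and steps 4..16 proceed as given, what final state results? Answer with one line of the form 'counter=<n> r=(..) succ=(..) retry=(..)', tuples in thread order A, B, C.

state after step 3 := counter=3 r=(0,0,0) succ=(0,0,1) retry=(0,0,0)
4 | A LOAD | counter=3 r=(3,0,0) succ=(0,0,1) retry=(0,0,0)
5 | C LOAD | counter=3 r=(3,0,3) succ=(0,0,1) retry=(0,0,0)
6 | C CAS | counter=4 r=(3,0,3) succ=(0,0,2) retry=(0,0,0)
7 | A CAS | counter=4 r=(3,0,3) succ=(0,0,2) retry=(1,0,0)
8 | A LOAD | counter=4 r=(4,0,3) succ=(0,0,2) retry=(1,0,0)
9 | A CAS | counter=5 r=(4,0,3) succ=(1,0,2) retry=(1,0,0)
10 | A LOAD | counter=5 r=(5,0,3) succ=(1,0,2) retry=(1,0,0)
11 | A CAS | counter=6 r=(5,0,3) succ=(2,0,2) retry=(1,0,0)
12 | B CAS | counter=6 r=(5,0,3) succ=(2,0,2) retry=(1,1,0)
13 | B LOAD | counter=6 r=(5,6,3) succ=(2,0,2) retry=(1,1,0)
14 | B CAS | counter=7 r=(5,6,3) succ=(2,1,2) retry=(1,1,0)
15 | B LOAD | counter=7 r=(5,7,3) succ=(2,1,2) retry=(1,1,0)
16 | B CAS | counter=8 r=(5,7,3) succ=(2,2,2) retry=(1,1,0)

counter=8 r=(5,7,3) succ=(2,2,2) retry=(1,1,0)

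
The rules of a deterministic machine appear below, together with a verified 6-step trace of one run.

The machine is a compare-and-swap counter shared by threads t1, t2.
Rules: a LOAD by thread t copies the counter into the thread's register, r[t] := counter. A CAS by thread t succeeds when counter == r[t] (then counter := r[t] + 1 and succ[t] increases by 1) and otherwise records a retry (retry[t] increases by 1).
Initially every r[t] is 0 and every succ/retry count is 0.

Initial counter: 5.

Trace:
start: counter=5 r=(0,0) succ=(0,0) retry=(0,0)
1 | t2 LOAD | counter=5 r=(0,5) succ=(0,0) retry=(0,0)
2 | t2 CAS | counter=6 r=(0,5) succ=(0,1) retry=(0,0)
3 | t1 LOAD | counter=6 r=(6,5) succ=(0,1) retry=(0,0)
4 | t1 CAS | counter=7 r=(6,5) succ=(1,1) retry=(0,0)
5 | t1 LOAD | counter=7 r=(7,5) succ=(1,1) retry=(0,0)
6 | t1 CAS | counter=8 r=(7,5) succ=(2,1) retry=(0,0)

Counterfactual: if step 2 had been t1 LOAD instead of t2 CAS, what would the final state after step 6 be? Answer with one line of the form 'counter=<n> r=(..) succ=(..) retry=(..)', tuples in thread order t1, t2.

(re-executing from step 2 with the substitution; state before step 2: counter=5 r=(0,5) succ=(0,0) retry=(0,0))
2 | t1 LOAD | counter=5 r=(5,5) succ=(0,0) retry=(0,0)
3 | t1 LOAD | counter=5 r=(5,5) succ=(0,0) retry=(0,0)
4 | t1 CAS | counter=6 r=(5,5) succ=(1,0) retry=(0,0)
5 | t1 LOAD | counter=6 r=(6,5) succ=(1,0) retry=(0,0)
6 | t1 CAS | counter=7 r=(6,5) succ=(2,0) retry=(0,0)

counter=7 r=(6,5) succ=(2,0) retry=(0,0)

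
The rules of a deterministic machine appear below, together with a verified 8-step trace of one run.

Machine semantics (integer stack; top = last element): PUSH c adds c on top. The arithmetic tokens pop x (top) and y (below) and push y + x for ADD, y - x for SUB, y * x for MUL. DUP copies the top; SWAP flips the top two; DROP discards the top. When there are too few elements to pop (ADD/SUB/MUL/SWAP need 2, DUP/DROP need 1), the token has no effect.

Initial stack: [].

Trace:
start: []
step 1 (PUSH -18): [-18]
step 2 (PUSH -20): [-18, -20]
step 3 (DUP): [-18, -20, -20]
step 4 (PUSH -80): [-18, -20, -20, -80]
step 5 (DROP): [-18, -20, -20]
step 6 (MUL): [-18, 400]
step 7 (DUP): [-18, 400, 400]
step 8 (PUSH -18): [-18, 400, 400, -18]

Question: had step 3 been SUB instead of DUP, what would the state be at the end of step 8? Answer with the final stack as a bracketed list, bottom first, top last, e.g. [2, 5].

(re-executing from step 3 with the substitution; state before step 3: [-18, -20])
step 3 (SUB): [2]
step 4 (PUSH -80): [2, -80]
step 5 (DROP): [2]
step 6 (MUL): [2]
step 7 (DUP): [2, 2]
step 8 (PUSH -18): [2, 2, -18]

[2, 2, -18]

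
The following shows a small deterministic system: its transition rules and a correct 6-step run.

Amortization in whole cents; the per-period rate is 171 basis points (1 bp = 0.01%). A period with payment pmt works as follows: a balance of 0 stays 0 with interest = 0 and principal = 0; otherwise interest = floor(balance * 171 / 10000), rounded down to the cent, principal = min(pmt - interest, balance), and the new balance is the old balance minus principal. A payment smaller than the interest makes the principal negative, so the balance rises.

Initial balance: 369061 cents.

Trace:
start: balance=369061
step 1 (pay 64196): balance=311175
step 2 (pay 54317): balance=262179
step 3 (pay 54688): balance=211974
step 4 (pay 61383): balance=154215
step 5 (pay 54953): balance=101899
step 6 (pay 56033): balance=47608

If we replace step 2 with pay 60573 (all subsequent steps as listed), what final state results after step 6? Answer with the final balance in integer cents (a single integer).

(re-executing from step 2 with the substitution; state before step 2: balance=311175)
step 2 (pay 60573): balance=255923
step 3 (pay 54688): balance=205611
step 4 (pay 61383): balance=147743
step 5 (pay 54953): balance=95316
step 6 (pay 56033): balance=40912

40912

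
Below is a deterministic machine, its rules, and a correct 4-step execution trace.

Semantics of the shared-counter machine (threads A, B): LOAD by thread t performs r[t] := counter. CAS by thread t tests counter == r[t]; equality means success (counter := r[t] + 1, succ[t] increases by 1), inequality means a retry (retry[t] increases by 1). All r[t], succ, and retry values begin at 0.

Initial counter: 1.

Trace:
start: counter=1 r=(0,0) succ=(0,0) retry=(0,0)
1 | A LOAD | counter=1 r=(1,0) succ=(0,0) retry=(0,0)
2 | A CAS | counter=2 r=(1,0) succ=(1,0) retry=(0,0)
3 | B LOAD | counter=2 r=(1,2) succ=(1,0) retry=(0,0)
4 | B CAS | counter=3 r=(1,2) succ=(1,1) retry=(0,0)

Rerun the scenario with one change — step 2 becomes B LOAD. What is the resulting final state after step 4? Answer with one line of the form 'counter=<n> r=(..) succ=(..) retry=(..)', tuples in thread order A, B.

counter=2 r=(1,1) succ=(0,1) retry=(0,0)

(re-executing from step 2 with the substitution; state before step 2: counter=1 r=(1,0) succ=(0,0) retry=(0,0))
2 | B LOAD | counter=1 r=(1,1) succ=(0,0) retry=(0,0)
3 | B LOAD | counter=1 r=(1,1) succ=(0,0) retry=(0,0)
4 | B CAS | counter=2 r=(1,1) succ=(0,1) retry=(0,0)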